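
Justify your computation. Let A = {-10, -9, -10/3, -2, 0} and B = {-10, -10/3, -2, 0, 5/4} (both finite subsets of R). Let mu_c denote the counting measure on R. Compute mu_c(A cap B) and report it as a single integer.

Counting measure on a finite set equals cardinality. mu_c(A cap B) = |A cap B| (elements appearing in both).
Enumerating the elements of A that also lie in B gives 4 element(s).
So mu_c(A cap B) = 4.

4


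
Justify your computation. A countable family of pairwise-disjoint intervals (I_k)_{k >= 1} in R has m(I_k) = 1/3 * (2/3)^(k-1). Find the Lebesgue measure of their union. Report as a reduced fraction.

By countable additivity of the Lebesgue measure on pairwise disjoint measurable sets,
  m(union_{k >= 1} I_k) = sum_{k >= 1} m(I_k) = sum_{k >= 1} a * r^(k-1),
  with a = 1/3 and r = 2/3.
Since 0 < r = 2/3 < 1, the geometric series converges:
  sum_{k >= 1} a * r^(k-1) = a / (1 - r).
  = 1/3 / (1 - 2/3)
  = 1/3 / (1/3)
  = 1.

1


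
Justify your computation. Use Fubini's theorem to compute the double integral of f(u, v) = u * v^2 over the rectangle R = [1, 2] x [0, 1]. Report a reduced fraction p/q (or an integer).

f(u, v) is a tensor product of a function of u and a function of v, and both factors are bounded continuous (hence Lebesgue integrable) on the rectangle, so Fubini's theorem applies:
  integral_R f d(m x m) = (integral_a1^b1 u du) * (integral_a2^b2 v^2 dv).
Inner integral in u: integral_{1}^{2} u du = (2^2 - 1^2)/2
  = 3/2.
Inner integral in v: integral_{0}^{1} v^2 dv = (1^3 - 0^3)/3
  = 1/3.
Product: (3/2) * (1/3) = 1/2.

1/2


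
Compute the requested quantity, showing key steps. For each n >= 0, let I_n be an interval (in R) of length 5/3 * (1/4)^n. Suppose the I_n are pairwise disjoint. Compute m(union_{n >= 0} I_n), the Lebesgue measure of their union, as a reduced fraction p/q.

By countable additivity of the Lebesgue measure on pairwise disjoint measurable sets,
  m(union_{n >= 0} I_n) = sum_{n >= 0} m(I_n) = sum_{n >= 0} a * r^n,
  with a = 5/3 and r = 1/4.
Since 0 < r = 1/4 < 1, the geometric series converges:
  sum_{n >= 0} a * r^n = a / (1 - r).
  = 5/3 / (1 - 1/4)
  = 5/3 / (3/4)
  = 20/9.

20/9


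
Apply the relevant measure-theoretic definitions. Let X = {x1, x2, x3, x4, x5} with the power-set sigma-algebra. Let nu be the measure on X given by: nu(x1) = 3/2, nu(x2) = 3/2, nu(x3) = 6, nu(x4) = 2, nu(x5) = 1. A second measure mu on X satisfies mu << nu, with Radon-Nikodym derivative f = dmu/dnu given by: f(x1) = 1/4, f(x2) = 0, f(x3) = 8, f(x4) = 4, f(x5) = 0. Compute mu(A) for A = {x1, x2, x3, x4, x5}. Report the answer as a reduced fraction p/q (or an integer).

By the defining property of the Radon-Nikodym derivative, for every measurable set A,
  mu(A) = integral_A f dnu.
Since nu is a discrete measure concentrated on the atoms of X, the integral over A reduces to the sum
  mu(A) = sum_{x in A} f(x) * nu({x}).
Computing each term:
  x1: f(x1) * nu(x1) = 1/4 * 3/2 = 3/8.
  x2: f(x2) * nu(x2) = 0 * 3/2 = 0.
  x3: f(x3) * nu(x3) = 8 * 6 = 48.
  x4: f(x4) * nu(x4) = 4 * 2 = 8.
  x5: f(x5) * nu(x5) = 0 * 1 = 0.
Summing: mu(A) = 3/8 + 0 + 48 + 8 + 0 = 451/8.

451/8


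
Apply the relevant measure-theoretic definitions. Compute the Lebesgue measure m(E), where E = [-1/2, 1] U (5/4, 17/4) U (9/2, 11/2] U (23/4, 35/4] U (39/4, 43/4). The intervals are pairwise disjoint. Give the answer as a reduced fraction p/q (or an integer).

For pairwise disjoint intervals, m(union_i I_i) = sum_i m(I_i),
and m is invariant under swapping open/closed endpoints (single points have measure 0).
So m(E) = sum_i (b_i - a_i).
  I_1 has length 1 - (-1/2) = 3/2.
  I_2 has length 17/4 - 5/4 = 3.
  I_3 has length 11/2 - 9/2 = 1.
  I_4 has length 35/4 - 23/4 = 3.
  I_5 has length 43/4 - 39/4 = 1.
Summing:
  m(E) = 3/2 + 3 + 1 + 3 + 1 = 19/2.

19/2


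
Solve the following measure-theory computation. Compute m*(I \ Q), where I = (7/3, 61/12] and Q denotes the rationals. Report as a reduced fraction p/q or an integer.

The interval I = (7/3, 61/12] has m(I) = 61/12 - 7/3 = 11/4 (endpoints are measure-zero, so open/closed/half-open agree). Write I = (I cap Q) u (I \ Q). The rationals in I are countable, so m*(I cap Q) = 0 (cover each rational by intervals whose total length is arbitrarily small). By countable subadditivity m*(I) <= m*(I cap Q) + m*(I \ Q), hence m*(I \ Q) >= m(I) = 11/4. The reverse inequality m*(I \ Q) <= m*(I) = 11/4 is trivial since (I \ Q) is a subset of I. Therefore m*(I \ Q) = 11/4.

11/4


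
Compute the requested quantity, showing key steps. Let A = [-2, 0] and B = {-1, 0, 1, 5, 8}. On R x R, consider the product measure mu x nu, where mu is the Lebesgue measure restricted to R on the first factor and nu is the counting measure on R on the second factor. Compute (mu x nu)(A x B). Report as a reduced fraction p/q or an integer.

For a measurable rectangle A x B, the product measure satisfies
  (mu x nu)(A x B) = mu(A) * nu(B).
  mu(A) = 2.
  nu(B) = 5.
  (mu x nu)(A x B) = 2 * 5 = 10.

10


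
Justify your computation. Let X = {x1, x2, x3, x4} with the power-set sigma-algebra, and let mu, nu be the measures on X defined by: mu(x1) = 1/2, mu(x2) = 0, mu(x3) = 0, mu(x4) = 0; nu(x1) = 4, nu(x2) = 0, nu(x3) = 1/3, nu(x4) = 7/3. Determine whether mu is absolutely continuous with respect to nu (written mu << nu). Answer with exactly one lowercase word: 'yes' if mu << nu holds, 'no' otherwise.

mu << nu means: every nu-null measurable set is also mu-null; equivalently, for every atom x, if nu({x}) = 0 then mu({x}) = 0.
Checking each atom:
  x1: nu = 4 > 0 -> no constraint.
  x2: nu = 0, mu = 0 -> consistent with mu << nu.
  x3: nu = 1/3 > 0 -> no constraint.
  x4: nu = 7/3 > 0 -> no constraint.
No atom violates the condition. Therefore mu << nu.

yes


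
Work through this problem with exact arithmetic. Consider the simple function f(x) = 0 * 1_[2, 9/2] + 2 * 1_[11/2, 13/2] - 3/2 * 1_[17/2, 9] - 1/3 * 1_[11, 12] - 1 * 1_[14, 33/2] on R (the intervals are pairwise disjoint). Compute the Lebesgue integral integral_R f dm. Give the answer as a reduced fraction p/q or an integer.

For a simple function f = sum_i c_i * 1_{A_i} with disjoint A_i,
  integral f dm = sum_i c_i * m(A_i).
Lengths of the A_i:
  m(A_1) = 9/2 - 2 = 5/2.
  m(A_2) = 13/2 - 11/2 = 1.
  m(A_3) = 9 - 17/2 = 1/2.
  m(A_4) = 12 - 11 = 1.
  m(A_5) = 33/2 - 14 = 5/2.
Contributions c_i * m(A_i):
  (0) * (5/2) = 0.
  (2) * (1) = 2.
  (-3/2) * (1/2) = -3/4.
  (-1/3) * (1) = -1/3.
  (-1) * (5/2) = -5/2.
Total: 0 + 2 - 3/4 - 1/3 - 5/2 = -19/12.

-19/12


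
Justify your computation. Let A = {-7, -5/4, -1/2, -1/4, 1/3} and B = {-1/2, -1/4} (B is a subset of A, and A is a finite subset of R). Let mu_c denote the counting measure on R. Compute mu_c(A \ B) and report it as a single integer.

Counting measure assigns mu_c(E) = |E| (number of elements) when E is finite. For B subset A, A \ B is the set of elements of A not in B, so |A \ B| = |A| - |B|.
|A| = 5, |B| = 2, so mu_c(A \ B) = 5 - 2 = 3.

3


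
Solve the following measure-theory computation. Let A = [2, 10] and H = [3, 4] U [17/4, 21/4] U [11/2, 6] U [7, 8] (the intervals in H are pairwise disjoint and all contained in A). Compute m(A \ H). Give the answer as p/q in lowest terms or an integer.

The ambient interval has length m(A) = 10 - 2 = 8.
Since the holes are disjoint and sit inside A, by finite additivity
  m(H) = sum_i (b_i - a_i), and m(A \ H) = m(A) - m(H).
Computing the hole measures:
  m(H_1) = 4 - 3 = 1.
  m(H_2) = 21/4 - 17/4 = 1.
  m(H_3) = 6 - 11/2 = 1/2.
  m(H_4) = 8 - 7 = 1.
Summed: m(H) = 1 + 1 + 1/2 + 1 = 7/2.
So m(A \ H) = 8 - 7/2 = 9/2.

9/2


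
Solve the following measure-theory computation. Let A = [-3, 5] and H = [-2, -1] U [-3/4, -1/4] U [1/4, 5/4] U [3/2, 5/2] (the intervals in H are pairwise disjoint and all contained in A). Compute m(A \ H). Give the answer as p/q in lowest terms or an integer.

The ambient interval has length m(A) = 5 - (-3) = 8.
Since the holes are disjoint and sit inside A, by finite additivity
  m(H) = sum_i (b_i - a_i), and m(A \ H) = m(A) - m(H).
Computing the hole measures:
  m(H_1) = -1 - (-2) = 1.
  m(H_2) = -1/4 - (-3/4) = 1/2.
  m(H_3) = 5/4 - 1/4 = 1.
  m(H_4) = 5/2 - 3/2 = 1.
Summed: m(H) = 1 + 1/2 + 1 + 1 = 7/2.
So m(A \ H) = 8 - 7/2 = 9/2.

9/2


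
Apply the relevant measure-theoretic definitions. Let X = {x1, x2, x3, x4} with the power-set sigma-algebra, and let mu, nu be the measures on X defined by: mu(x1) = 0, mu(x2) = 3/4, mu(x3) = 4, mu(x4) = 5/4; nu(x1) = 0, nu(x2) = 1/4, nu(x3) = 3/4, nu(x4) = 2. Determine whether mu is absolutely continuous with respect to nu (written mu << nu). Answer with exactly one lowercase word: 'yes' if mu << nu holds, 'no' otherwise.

mu << nu means: every nu-null measurable set is also mu-null; equivalently, for every atom x, if nu({x}) = 0 then mu({x}) = 0.
Checking each atom:
  x1: nu = 0, mu = 0 -> consistent with mu << nu.
  x2: nu = 1/4 > 0 -> no constraint.
  x3: nu = 3/4 > 0 -> no constraint.
  x4: nu = 2 > 0 -> no constraint.
No atom violates the condition. Therefore mu << nu.

yes


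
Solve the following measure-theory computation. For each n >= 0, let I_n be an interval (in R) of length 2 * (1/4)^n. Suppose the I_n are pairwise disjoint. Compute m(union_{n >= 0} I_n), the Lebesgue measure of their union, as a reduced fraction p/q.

By countable additivity of the Lebesgue measure on pairwise disjoint measurable sets,
  m(union_{n >= 0} I_n) = sum_{n >= 0} m(I_n) = sum_{n >= 0} a * r^n,
  with a = 2 and r = 1/4.
Since 0 < r = 1/4 < 1, the geometric series converges:
  sum_{n >= 0} a * r^n = a / (1 - r).
  = 2 / (1 - 1/4)
  = 2 / (3/4)
  = 8/3.

8/3


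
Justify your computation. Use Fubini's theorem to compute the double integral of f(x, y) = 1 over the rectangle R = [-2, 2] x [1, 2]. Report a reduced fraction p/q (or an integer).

f(x, y) is a tensor product of a function of x and a function of y, and both factors are bounded continuous (hence Lebesgue integrable) on the rectangle, so Fubini's theorem applies:
  integral_R f d(m x m) = (integral_a1^b1 1 dx) * (integral_a2^b2 1 dy).
Inner integral in x: integral_{-2}^{2} 1 dx = (2^1 - (-2)^1)/1
  = 4.
Inner integral in y: integral_{1}^{2} 1 dy = (2^1 - 1^1)/1
  = 1.
Product: (4) * (1) = 4.

4


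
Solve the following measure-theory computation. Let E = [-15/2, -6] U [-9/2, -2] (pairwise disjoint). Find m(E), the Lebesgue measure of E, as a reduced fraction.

For pairwise disjoint intervals, m(union_i I_i) = sum_i m(I_i),
and m is invariant under swapping open/closed endpoints (single points have measure 0).
So m(E) = sum_i (b_i - a_i).
  I_1 has length -6 - (-15/2) = 3/2.
  I_2 has length -2 - (-9/2) = 5/2.
Summing:
  m(E) = 3/2 + 5/2 = 4.

4


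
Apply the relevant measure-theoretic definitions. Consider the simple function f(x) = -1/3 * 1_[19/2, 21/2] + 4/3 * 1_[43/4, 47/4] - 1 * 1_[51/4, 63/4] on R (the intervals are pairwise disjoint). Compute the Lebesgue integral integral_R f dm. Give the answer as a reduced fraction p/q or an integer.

For a simple function f = sum_i c_i * 1_{A_i} with disjoint A_i,
  integral f dm = sum_i c_i * m(A_i).
Lengths of the A_i:
  m(A_1) = 21/2 - 19/2 = 1.
  m(A_2) = 47/4 - 43/4 = 1.
  m(A_3) = 63/4 - 51/4 = 3.
Contributions c_i * m(A_i):
  (-1/3) * (1) = -1/3.
  (4/3) * (1) = 4/3.
  (-1) * (3) = -3.
Total: -1/3 + 4/3 - 3 = -2.

-2


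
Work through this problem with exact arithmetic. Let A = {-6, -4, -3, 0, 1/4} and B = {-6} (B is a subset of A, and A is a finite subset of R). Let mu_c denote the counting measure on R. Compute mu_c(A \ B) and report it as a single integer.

Counting measure assigns mu_c(E) = |E| (number of elements) when E is finite. For B subset A, A \ B is the set of elements of A not in B, so |A \ B| = |A| - |B|.
|A| = 5, |B| = 1, so mu_c(A \ B) = 5 - 1 = 4.

4


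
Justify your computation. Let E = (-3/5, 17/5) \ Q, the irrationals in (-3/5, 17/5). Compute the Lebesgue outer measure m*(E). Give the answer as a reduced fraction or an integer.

The interval I = (-3/5, 17/5) has m(I) = 17/5 - (-3/5) = 4 (endpoints are measure-zero, so open/closed/half-open agree). Write I = (I cap Q) u (I \ Q). The rationals in I are countable, so m*(I cap Q) = 0 (cover each rational by intervals whose total length is arbitrarily small). By countable subadditivity m*(I) <= m*(I cap Q) + m*(I \ Q), hence m*(I \ Q) >= m(I) = 4. The reverse inequality m*(I \ Q) <= m*(I) = 4 is trivial since (I \ Q) is a subset of I. Therefore m*(I \ Q) = 4.

4


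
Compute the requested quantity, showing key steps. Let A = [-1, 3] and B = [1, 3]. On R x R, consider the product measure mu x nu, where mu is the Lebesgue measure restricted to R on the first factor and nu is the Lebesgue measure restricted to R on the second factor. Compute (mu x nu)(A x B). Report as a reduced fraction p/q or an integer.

For a measurable rectangle A x B, the product measure satisfies
  (mu x nu)(A x B) = mu(A) * nu(B).
  mu(A) = 4.
  nu(B) = 2.
  (mu x nu)(A x B) = 4 * 2 = 8.

8


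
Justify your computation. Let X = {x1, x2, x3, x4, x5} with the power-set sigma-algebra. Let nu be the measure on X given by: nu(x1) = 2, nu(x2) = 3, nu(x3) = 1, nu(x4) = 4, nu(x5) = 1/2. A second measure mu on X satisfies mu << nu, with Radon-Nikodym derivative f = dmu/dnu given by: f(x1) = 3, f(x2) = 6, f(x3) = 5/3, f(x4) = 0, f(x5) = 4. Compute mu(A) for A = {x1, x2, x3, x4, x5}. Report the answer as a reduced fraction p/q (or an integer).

By the defining property of the Radon-Nikodym derivative, for every measurable set A,
  mu(A) = integral_A f dnu.
Since nu is a discrete measure concentrated on the atoms of X, the integral over A reduces to the sum
  mu(A) = sum_{x in A} f(x) * nu({x}).
Computing each term:
  x1: f(x1) * nu(x1) = 3 * 2 = 6.
  x2: f(x2) * nu(x2) = 6 * 3 = 18.
  x3: f(x3) * nu(x3) = 5/3 * 1 = 5/3.
  x4: f(x4) * nu(x4) = 0 * 4 = 0.
  x5: f(x5) * nu(x5) = 4 * 1/2 = 2.
Summing: mu(A) = 6 + 18 + 5/3 + 0 + 2 = 83/3.

83/3


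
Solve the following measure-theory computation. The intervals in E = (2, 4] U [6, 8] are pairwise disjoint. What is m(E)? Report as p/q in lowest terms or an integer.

For pairwise disjoint intervals, m(union_i I_i) = sum_i m(I_i),
and m is invariant under swapping open/closed endpoints (single points have measure 0).
So m(E) = sum_i (b_i - a_i).
  I_1 has length 4 - 2 = 2.
  I_2 has length 8 - 6 = 2.
Summing:
  m(E) = 2 + 2 = 4.

4


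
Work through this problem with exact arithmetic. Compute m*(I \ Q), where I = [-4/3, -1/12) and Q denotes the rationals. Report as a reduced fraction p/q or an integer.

The interval I = [-4/3, -1/12) has m(I) = -1/12 - (-4/3) = 5/4 (endpoints are measure-zero, so open/closed/half-open agree). Write I = (I cap Q) u (I \ Q). The rationals in I are countable, so m*(I cap Q) = 0 (cover each rational by intervals whose total length is arbitrarily small). By countable subadditivity m*(I) <= m*(I cap Q) + m*(I \ Q), hence m*(I \ Q) >= m(I) = 5/4. The reverse inequality m*(I \ Q) <= m*(I) = 5/4 is trivial since (I \ Q) is a subset of I. Therefore m*(I \ Q) = 5/4.

5/4


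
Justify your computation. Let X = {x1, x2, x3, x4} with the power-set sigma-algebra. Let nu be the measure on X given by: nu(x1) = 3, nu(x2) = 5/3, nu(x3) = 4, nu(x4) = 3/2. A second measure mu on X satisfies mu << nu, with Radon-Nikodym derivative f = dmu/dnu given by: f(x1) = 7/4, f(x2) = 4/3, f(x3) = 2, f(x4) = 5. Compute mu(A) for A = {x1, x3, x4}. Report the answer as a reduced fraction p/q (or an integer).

By the defining property of the Radon-Nikodym derivative, for every measurable set A,
  mu(A) = integral_A f dnu.
Since nu is a discrete measure concentrated on the atoms of X, the integral over A reduces to the sum
  mu(A) = sum_{x in A} f(x) * nu({x}).
Computing each term:
  x1: f(x1) * nu(x1) = 7/4 * 3 = 21/4.
  x3: f(x3) * nu(x3) = 2 * 4 = 8.
  x4: f(x4) * nu(x4) = 5 * 3/2 = 15/2.
Summing: mu(A) = 21/4 + 8 + 15/2 = 83/4.

83/4


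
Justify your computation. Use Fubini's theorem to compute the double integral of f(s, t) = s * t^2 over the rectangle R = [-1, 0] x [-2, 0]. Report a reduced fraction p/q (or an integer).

f(s, t) is a tensor product of a function of s and a function of t, and both factors are bounded continuous (hence Lebesgue integrable) on the rectangle, so Fubini's theorem applies:
  integral_R f d(m x m) = (integral_a1^b1 s ds) * (integral_a2^b2 t^2 dt).
Inner integral in s: integral_{-1}^{0} s ds = (0^2 - (-1)^2)/2
  = -1/2.
Inner integral in t: integral_{-2}^{0} t^2 dt = (0^3 - (-2)^3)/3
  = 8/3.
Product: (-1/2) * (8/3) = -4/3.

-4/3


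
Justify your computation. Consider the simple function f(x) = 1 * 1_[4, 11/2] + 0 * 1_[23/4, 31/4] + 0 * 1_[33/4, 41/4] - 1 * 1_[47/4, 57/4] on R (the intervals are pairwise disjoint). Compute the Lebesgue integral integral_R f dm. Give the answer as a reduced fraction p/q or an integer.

For a simple function f = sum_i c_i * 1_{A_i} with disjoint A_i,
  integral f dm = sum_i c_i * m(A_i).
Lengths of the A_i:
  m(A_1) = 11/2 - 4 = 3/2.
  m(A_2) = 31/4 - 23/4 = 2.
  m(A_3) = 41/4 - 33/4 = 2.
  m(A_4) = 57/4 - 47/4 = 5/2.
Contributions c_i * m(A_i):
  (1) * (3/2) = 3/2.
  (0) * (2) = 0.
  (0) * (2) = 0.
  (-1) * (5/2) = -5/2.
Total: 3/2 + 0 + 0 - 5/2 = -1.

-1


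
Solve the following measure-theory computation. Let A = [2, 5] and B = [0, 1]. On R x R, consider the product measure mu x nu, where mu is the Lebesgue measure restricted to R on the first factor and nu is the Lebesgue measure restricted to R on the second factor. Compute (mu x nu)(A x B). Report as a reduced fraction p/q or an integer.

For a measurable rectangle A x B, the product measure satisfies
  (mu x nu)(A x B) = mu(A) * nu(B).
  mu(A) = 3.
  nu(B) = 1.
  (mu x nu)(A x B) = 3 * 1 = 3.

3


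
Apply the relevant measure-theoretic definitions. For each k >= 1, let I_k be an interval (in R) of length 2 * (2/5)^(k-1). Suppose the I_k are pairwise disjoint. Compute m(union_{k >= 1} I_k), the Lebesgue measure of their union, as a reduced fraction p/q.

By countable additivity of the Lebesgue measure on pairwise disjoint measurable sets,
  m(union_{k >= 1} I_k) = sum_{k >= 1} m(I_k) = sum_{k >= 1} a * r^(k-1),
  with a = 2 and r = 2/5.
Since 0 < r = 2/5 < 1, the geometric series converges:
  sum_{k >= 1} a * r^(k-1) = a / (1 - r).
  = 2 / (1 - 2/5)
  = 2 / (3/5)
  = 10/3.

10/3


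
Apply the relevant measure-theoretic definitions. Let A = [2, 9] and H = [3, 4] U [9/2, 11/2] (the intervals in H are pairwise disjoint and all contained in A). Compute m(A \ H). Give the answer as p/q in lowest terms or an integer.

The ambient interval has length m(A) = 9 - 2 = 7.
Since the holes are disjoint and sit inside A, by finite additivity
  m(H) = sum_i (b_i - a_i), and m(A \ H) = m(A) - m(H).
Computing the hole measures:
  m(H_1) = 4 - 3 = 1.
  m(H_2) = 11/2 - 9/2 = 1.
Summed: m(H) = 1 + 1 = 2.
So m(A \ H) = 7 - 2 = 5.

5


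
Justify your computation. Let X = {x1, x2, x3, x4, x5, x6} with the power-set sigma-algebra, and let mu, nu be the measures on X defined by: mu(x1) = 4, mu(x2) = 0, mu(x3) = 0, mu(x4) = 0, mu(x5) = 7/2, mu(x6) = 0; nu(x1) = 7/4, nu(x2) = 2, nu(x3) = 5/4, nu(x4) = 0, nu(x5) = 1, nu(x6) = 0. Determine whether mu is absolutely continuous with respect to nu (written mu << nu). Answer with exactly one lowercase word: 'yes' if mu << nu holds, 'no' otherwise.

mu << nu means: every nu-null measurable set is also mu-null; equivalently, for every atom x, if nu({x}) = 0 then mu({x}) = 0.
Checking each atom:
  x1: nu = 7/4 > 0 -> no constraint.
  x2: nu = 2 > 0 -> no constraint.
  x3: nu = 5/4 > 0 -> no constraint.
  x4: nu = 0, mu = 0 -> consistent with mu << nu.
  x5: nu = 1 > 0 -> no constraint.
  x6: nu = 0, mu = 0 -> consistent with mu << nu.
No atom violates the condition. Therefore mu << nu.

yes


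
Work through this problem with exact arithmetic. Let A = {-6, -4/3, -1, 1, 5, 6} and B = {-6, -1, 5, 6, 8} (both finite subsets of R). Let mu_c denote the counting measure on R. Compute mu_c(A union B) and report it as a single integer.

Counting measure on a finite set equals cardinality. By inclusion-exclusion, |A union B| = |A| + |B| - |A cap B|.
|A| = 6, |B| = 5, |A cap B| = 4.
So mu_c(A union B) = 6 + 5 - 4 = 7.

7


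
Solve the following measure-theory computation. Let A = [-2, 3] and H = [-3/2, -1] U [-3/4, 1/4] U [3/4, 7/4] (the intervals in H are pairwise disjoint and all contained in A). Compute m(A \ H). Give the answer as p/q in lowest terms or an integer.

The ambient interval has length m(A) = 3 - (-2) = 5.
Since the holes are disjoint and sit inside A, by finite additivity
  m(H) = sum_i (b_i - a_i), and m(A \ H) = m(A) - m(H).
Computing the hole measures:
  m(H_1) = -1 - (-3/2) = 1/2.
  m(H_2) = 1/4 - (-3/4) = 1.
  m(H_3) = 7/4 - 3/4 = 1.
Summed: m(H) = 1/2 + 1 + 1 = 5/2.
So m(A \ H) = 5 - 5/2 = 5/2.

5/2


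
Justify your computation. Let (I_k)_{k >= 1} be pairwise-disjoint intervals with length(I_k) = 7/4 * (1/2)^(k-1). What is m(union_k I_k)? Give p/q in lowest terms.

By countable additivity of the Lebesgue measure on pairwise disjoint measurable sets,
  m(union_{k >= 1} I_k) = sum_{k >= 1} m(I_k) = sum_{k >= 1} a * r^(k-1),
  with a = 7/4 and r = 1/2.
Since 0 < r = 1/2 < 1, the geometric series converges:
  sum_{k >= 1} a * r^(k-1) = a / (1 - r).
  = 7/4 / (1 - 1/2)
  = 7/4 / (1/2)
  = 7/2.

7/2


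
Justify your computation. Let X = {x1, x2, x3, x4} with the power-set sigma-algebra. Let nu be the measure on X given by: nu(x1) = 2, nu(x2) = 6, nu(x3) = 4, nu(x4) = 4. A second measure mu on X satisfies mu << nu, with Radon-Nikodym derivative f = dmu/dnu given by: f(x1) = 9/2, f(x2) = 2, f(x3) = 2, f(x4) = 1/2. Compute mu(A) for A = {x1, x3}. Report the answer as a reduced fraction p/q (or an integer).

By the defining property of the Radon-Nikodym derivative, for every measurable set A,
  mu(A) = integral_A f dnu.
Since nu is a discrete measure concentrated on the atoms of X, the integral over A reduces to the sum
  mu(A) = sum_{x in A} f(x) * nu({x}).
Computing each term:
  x1: f(x1) * nu(x1) = 9/2 * 2 = 9.
  x3: f(x3) * nu(x3) = 2 * 4 = 8.
Summing: mu(A) = 9 + 8 = 17.

17


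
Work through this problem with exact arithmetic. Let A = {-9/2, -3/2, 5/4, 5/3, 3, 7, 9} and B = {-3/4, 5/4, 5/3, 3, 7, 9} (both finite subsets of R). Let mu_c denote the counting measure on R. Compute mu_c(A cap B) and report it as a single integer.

Counting measure on a finite set equals cardinality. mu_c(A cap B) = |A cap B| (elements appearing in both).
Enumerating the elements of A that also lie in B gives 5 element(s).
So mu_c(A cap B) = 5.

5


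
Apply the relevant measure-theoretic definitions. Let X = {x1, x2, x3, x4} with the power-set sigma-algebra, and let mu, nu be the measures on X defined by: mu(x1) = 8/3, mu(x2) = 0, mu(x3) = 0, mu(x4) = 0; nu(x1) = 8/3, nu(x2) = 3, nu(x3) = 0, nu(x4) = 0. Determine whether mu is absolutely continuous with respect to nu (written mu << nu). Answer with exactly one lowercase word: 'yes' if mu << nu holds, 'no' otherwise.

mu << nu means: every nu-null measurable set is also mu-null; equivalently, for every atom x, if nu({x}) = 0 then mu({x}) = 0.
Checking each atom:
  x1: nu = 8/3 > 0 -> no constraint.
  x2: nu = 3 > 0 -> no constraint.
  x3: nu = 0, mu = 0 -> consistent with mu << nu.
  x4: nu = 0, mu = 0 -> consistent with mu << nu.
No atom violates the condition. Therefore mu << nu.

yes


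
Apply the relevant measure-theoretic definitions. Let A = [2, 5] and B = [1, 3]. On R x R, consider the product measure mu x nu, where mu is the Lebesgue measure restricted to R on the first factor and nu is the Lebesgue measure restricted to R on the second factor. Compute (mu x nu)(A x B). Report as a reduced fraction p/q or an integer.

For a measurable rectangle A x B, the product measure satisfies
  (mu x nu)(A x B) = mu(A) * nu(B).
  mu(A) = 3.
  nu(B) = 2.
  (mu x nu)(A x B) = 3 * 2 = 6.

6


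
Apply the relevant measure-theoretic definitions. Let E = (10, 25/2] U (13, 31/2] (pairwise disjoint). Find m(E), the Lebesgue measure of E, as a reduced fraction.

For pairwise disjoint intervals, m(union_i I_i) = sum_i m(I_i),
and m is invariant under swapping open/closed endpoints (single points have measure 0).
So m(E) = sum_i (b_i - a_i).
  I_1 has length 25/2 - 10 = 5/2.
  I_2 has length 31/2 - 13 = 5/2.
Summing:
  m(E) = 5/2 + 5/2 = 5.

5


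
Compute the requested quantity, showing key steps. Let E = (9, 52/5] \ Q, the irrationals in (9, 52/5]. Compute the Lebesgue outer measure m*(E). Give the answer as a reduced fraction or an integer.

The interval I = (9, 52/5] has m(I) = 52/5 - 9 = 7/5 (endpoints are measure-zero, so open/closed/half-open agree). Write I = (I cap Q) u (I \ Q). The rationals in I are countable, so m*(I cap Q) = 0 (cover each rational by intervals whose total length is arbitrarily small). By countable subadditivity m*(I) <= m*(I cap Q) + m*(I \ Q), hence m*(I \ Q) >= m(I) = 7/5. The reverse inequality m*(I \ Q) <= m*(I) = 7/5 is trivial since (I \ Q) is a subset of I. Therefore m*(I \ Q) = 7/5.

7/5


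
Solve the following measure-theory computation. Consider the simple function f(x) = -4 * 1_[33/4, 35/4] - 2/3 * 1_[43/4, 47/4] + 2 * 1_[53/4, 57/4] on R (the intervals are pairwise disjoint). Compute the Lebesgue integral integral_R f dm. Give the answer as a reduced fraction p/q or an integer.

For a simple function f = sum_i c_i * 1_{A_i} with disjoint A_i,
  integral f dm = sum_i c_i * m(A_i).
Lengths of the A_i:
  m(A_1) = 35/4 - 33/4 = 1/2.
  m(A_2) = 47/4 - 43/4 = 1.
  m(A_3) = 57/4 - 53/4 = 1.
Contributions c_i * m(A_i):
  (-4) * (1/2) = -2.
  (-2/3) * (1) = -2/3.
  (2) * (1) = 2.
Total: -2 - 2/3 + 2 = -2/3.

-2/3


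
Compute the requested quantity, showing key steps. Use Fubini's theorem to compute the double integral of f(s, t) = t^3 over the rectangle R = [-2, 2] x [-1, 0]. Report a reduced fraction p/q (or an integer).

f(s, t) is a tensor product of a function of s and a function of t, and both factors are bounded continuous (hence Lebesgue integrable) on the rectangle, so Fubini's theorem applies:
  integral_R f d(m x m) = (integral_a1^b1 1 ds) * (integral_a2^b2 t^3 dt).
Inner integral in s: integral_{-2}^{2} 1 ds = (2^1 - (-2)^1)/1
  = 4.
Inner integral in t: integral_{-1}^{0} t^3 dt = (0^4 - (-1)^4)/4
  = -1/4.
Product: (4) * (-1/4) = -1.

-1


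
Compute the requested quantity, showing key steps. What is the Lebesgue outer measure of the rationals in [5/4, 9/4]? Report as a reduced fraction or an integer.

E = Q cap [5/4, 9/4] is a subset of Q, which is countable. Enumerate Q = {q_1, q_2, ...}; for any eps > 0, cover q_k by the open interval (q_k - eps/2^(k+1), q_k + eps/2^(k+1)), of length eps/2^k. The total cover length is sum_{k>=1} eps/2^k = eps. Hence m*(E) <= m*(Q) <= eps for every eps > 0, and since outer measure is non-negative, m*(E) = 0.

0


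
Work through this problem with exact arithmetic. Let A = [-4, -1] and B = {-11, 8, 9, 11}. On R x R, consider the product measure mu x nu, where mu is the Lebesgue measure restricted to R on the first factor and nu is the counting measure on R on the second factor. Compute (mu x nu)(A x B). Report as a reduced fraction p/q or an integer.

For a measurable rectangle A x B, the product measure satisfies
  (mu x nu)(A x B) = mu(A) * nu(B).
  mu(A) = 3.
  nu(B) = 4.
  (mu x nu)(A x B) = 3 * 4 = 12.

12


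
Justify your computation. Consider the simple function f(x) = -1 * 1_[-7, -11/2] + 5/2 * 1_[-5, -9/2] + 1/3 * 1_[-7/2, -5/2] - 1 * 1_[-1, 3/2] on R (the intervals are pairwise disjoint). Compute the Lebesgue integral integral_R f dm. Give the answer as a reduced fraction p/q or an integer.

For a simple function f = sum_i c_i * 1_{A_i} with disjoint A_i,
  integral f dm = sum_i c_i * m(A_i).
Lengths of the A_i:
  m(A_1) = -11/2 - (-7) = 3/2.
  m(A_2) = -9/2 - (-5) = 1/2.
  m(A_3) = -5/2 - (-7/2) = 1.
  m(A_4) = 3/2 - (-1) = 5/2.
Contributions c_i * m(A_i):
  (-1) * (3/2) = -3/2.
  (5/2) * (1/2) = 5/4.
  (1/3) * (1) = 1/3.
  (-1) * (5/2) = -5/2.
Total: -3/2 + 5/4 + 1/3 - 5/2 = -29/12.

-29/12


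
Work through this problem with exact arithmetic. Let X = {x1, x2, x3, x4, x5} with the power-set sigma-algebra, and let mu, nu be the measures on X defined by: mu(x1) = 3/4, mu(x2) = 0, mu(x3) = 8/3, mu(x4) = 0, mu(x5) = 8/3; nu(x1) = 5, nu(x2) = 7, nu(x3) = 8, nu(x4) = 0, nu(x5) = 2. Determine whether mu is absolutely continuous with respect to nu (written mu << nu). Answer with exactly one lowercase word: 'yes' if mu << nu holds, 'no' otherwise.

mu << nu means: every nu-null measurable set is also mu-null; equivalently, for every atom x, if nu({x}) = 0 then mu({x}) = 0.
Checking each atom:
  x1: nu = 5 > 0 -> no constraint.
  x2: nu = 7 > 0 -> no constraint.
  x3: nu = 8 > 0 -> no constraint.
  x4: nu = 0, mu = 0 -> consistent with mu << nu.
  x5: nu = 2 > 0 -> no constraint.
No atom violates the condition. Therefore mu << nu.

yes


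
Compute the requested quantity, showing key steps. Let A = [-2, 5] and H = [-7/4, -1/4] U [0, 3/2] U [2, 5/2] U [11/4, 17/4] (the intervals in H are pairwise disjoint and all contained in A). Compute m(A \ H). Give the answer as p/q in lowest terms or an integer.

The ambient interval has length m(A) = 5 - (-2) = 7.
Since the holes are disjoint and sit inside A, by finite additivity
  m(H) = sum_i (b_i - a_i), and m(A \ H) = m(A) - m(H).
Computing the hole measures:
  m(H_1) = -1/4 - (-7/4) = 3/2.
  m(H_2) = 3/2 - 0 = 3/2.
  m(H_3) = 5/2 - 2 = 1/2.
  m(H_4) = 17/4 - 11/4 = 3/2.
Summed: m(H) = 3/2 + 3/2 + 1/2 + 3/2 = 5.
So m(A \ H) = 7 - 5 = 2.

2


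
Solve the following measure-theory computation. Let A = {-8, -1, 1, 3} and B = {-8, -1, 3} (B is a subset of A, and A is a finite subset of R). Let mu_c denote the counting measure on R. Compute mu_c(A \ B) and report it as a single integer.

Counting measure assigns mu_c(E) = |E| (number of elements) when E is finite. For B subset A, A \ B is the set of elements of A not in B, so |A \ B| = |A| - |B|.
|A| = 4, |B| = 3, so mu_c(A \ B) = 4 - 3 = 1.

1


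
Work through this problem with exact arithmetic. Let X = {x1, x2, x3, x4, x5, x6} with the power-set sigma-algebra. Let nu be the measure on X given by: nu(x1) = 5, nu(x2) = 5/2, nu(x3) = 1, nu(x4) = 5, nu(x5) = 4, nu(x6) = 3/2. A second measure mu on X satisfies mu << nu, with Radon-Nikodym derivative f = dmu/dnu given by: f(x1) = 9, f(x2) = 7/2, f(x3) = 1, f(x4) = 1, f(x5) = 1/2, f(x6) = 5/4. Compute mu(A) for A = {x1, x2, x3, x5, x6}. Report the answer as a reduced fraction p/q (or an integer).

By the defining property of the Radon-Nikodym derivative, for every measurable set A,
  mu(A) = integral_A f dnu.
Since nu is a discrete measure concentrated on the atoms of X, the integral over A reduces to the sum
  mu(A) = sum_{x in A} f(x) * nu({x}).
Computing each term:
  x1: f(x1) * nu(x1) = 9 * 5 = 45.
  x2: f(x2) * nu(x2) = 7/2 * 5/2 = 35/4.
  x3: f(x3) * nu(x3) = 1 * 1 = 1.
  x5: f(x5) * nu(x5) = 1/2 * 4 = 2.
  x6: f(x6) * nu(x6) = 5/4 * 3/2 = 15/8.
Summing: mu(A) = 45 + 35/4 + 1 + 2 + 15/8 = 469/8.

469/8


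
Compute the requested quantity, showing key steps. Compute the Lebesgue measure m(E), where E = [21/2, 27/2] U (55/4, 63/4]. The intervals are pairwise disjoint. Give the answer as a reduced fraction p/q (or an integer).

For pairwise disjoint intervals, m(union_i I_i) = sum_i m(I_i),
and m is invariant under swapping open/closed endpoints (single points have measure 0).
So m(E) = sum_i (b_i - a_i).
  I_1 has length 27/2 - 21/2 = 3.
  I_2 has length 63/4 - 55/4 = 2.
Summing:
  m(E) = 3 + 2 = 5.

5


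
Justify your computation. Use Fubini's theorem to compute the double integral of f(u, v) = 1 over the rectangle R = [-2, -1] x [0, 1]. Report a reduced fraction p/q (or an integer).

f(u, v) is a tensor product of a function of u and a function of v, and both factors are bounded continuous (hence Lebesgue integrable) on the rectangle, so Fubini's theorem applies:
  integral_R f d(m x m) = (integral_a1^b1 1 du) * (integral_a2^b2 1 dv).
Inner integral in u: integral_{-2}^{-1} 1 du = ((-1)^1 - (-2)^1)/1
  = 1.
Inner integral in v: integral_{0}^{1} 1 dv = (1^1 - 0^1)/1
  = 1.
Product: (1) * (1) = 1.

1


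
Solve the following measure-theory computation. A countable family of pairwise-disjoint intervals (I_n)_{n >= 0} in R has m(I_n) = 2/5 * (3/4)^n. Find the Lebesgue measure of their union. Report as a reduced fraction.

By countable additivity of the Lebesgue measure on pairwise disjoint measurable sets,
  m(union_{n >= 0} I_n) = sum_{n >= 0} m(I_n) = sum_{n >= 0} a * r^n,
  with a = 2/5 and r = 3/4.
Since 0 < r = 3/4 < 1, the geometric series converges:
  sum_{n >= 0} a * r^n = a / (1 - r).
  = 2/5 / (1 - 3/4)
  = 2/5 / (1/4)
  = 8/5.

8/5


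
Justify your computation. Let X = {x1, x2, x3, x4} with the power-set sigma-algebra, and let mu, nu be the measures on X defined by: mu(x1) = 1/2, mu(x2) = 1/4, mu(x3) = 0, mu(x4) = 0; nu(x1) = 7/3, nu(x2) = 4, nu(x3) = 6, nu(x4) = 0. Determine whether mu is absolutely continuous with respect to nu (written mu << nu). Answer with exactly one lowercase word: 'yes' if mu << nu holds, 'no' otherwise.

mu << nu means: every nu-null measurable set is also mu-null; equivalently, for every atom x, if nu({x}) = 0 then mu({x}) = 0.
Checking each atom:
  x1: nu = 7/3 > 0 -> no constraint.
  x2: nu = 4 > 0 -> no constraint.
  x3: nu = 6 > 0 -> no constraint.
  x4: nu = 0, mu = 0 -> consistent with mu << nu.
No atom violates the condition. Therefore mu << nu.

yes


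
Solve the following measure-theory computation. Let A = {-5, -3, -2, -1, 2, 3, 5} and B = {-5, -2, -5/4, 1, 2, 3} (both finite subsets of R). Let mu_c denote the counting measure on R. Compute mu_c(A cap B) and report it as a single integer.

Counting measure on a finite set equals cardinality. mu_c(A cap B) = |A cap B| (elements appearing in both).
Enumerating the elements of A that also lie in B gives 4 element(s).
So mu_c(A cap B) = 4.

4


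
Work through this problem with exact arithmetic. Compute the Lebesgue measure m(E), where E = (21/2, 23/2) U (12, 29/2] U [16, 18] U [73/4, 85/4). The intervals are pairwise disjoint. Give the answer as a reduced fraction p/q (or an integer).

For pairwise disjoint intervals, m(union_i I_i) = sum_i m(I_i),
and m is invariant under swapping open/closed endpoints (single points have measure 0).
So m(E) = sum_i (b_i - a_i).
  I_1 has length 23/2 - 21/2 = 1.
  I_2 has length 29/2 - 12 = 5/2.
  I_3 has length 18 - 16 = 2.
  I_4 has length 85/4 - 73/4 = 3.
Summing:
  m(E) = 1 + 5/2 + 2 + 3 = 17/2.

17/2


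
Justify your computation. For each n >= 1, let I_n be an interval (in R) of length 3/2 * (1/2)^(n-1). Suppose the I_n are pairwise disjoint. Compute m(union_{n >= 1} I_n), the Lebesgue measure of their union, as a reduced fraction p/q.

By countable additivity of the Lebesgue measure on pairwise disjoint measurable sets,
  m(union_{n >= 1} I_n) = sum_{n >= 1} m(I_n) = sum_{n >= 1} a * r^(n-1),
  with a = 3/2 and r = 1/2.
Since 0 < r = 1/2 < 1, the geometric series converges:
  sum_{n >= 1} a * r^(n-1) = a / (1 - r).
  = 3/2 / (1 - 1/2)
  = 3/2 / (1/2)
  = 3.

3


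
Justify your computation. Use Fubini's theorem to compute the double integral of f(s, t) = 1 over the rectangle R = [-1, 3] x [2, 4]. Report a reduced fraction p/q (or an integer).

f(s, t) is a tensor product of a function of s and a function of t, and both factors are bounded continuous (hence Lebesgue integrable) on the rectangle, so Fubini's theorem applies:
  integral_R f d(m x m) = (integral_a1^b1 1 ds) * (integral_a2^b2 1 dt).
Inner integral in s: integral_{-1}^{3} 1 ds = (3^1 - (-1)^1)/1
  = 4.
Inner integral in t: integral_{2}^{4} 1 dt = (4^1 - 2^1)/1
  = 2.
Product: (4) * (2) = 8.

8


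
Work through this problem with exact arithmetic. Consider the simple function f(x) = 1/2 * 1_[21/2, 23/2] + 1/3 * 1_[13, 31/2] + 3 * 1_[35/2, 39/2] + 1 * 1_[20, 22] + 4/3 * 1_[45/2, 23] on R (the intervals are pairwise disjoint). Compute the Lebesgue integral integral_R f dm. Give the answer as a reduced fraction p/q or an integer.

For a simple function f = sum_i c_i * 1_{A_i} with disjoint A_i,
  integral f dm = sum_i c_i * m(A_i).
Lengths of the A_i:
  m(A_1) = 23/2 - 21/2 = 1.
  m(A_2) = 31/2 - 13 = 5/2.
  m(A_3) = 39/2 - 35/2 = 2.
  m(A_4) = 22 - 20 = 2.
  m(A_5) = 23 - 45/2 = 1/2.
Contributions c_i * m(A_i):
  (1/2) * (1) = 1/2.
  (1/3) * (5/2) = 5/6.
  (3) * (2) = 6.
  (1) * (2) = 2.
  (4/3) * (1/2) = 2/3.
Total: 1/2 + 5/6 + 6 + 2 + 2/3 = 10.

10


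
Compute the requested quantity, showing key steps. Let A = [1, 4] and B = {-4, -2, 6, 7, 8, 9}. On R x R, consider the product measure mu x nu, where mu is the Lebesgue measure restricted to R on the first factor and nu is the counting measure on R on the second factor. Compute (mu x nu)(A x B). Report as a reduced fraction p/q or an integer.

For a measurable rectangle A x B, the product measure satisfies
  (mu x nu)(A x B) = mu(A) * nu(B).
  mu(A) = 3.
  nu(B) = 6.
  (mu x nu)(A x B) = 3 * 6 = 18.

18


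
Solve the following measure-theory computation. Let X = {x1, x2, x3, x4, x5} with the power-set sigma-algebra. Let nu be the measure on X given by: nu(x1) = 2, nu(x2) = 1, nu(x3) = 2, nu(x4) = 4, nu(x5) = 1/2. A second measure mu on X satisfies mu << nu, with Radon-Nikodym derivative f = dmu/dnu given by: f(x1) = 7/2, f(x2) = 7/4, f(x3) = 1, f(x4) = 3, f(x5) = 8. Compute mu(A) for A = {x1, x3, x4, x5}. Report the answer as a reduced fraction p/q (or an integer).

By the defining property of the Radon-Nikodym derivative, for every measurable set A,
  mu(A) = integral_A f dnu.
Since nu is a discrete measure concentrated on the atoms of X, the integral over A reduces to the sum
  mu(A) = sum_{x in A} f(x) * nu({x}).
Computing each term:
  x1: f(x1) * nu(x1) = 7/2 * 2 = 7.
  x3: f(x3) * nu(x3) = 1 * 2 = 2.
  x4: f(x4) * nu(x4) = 3 * 4 = 12.
  x5: f(x5) * nu(x5) = 8 * 1/2 = 4.
Summing: mu(A) = 7 + 2 + 12 + 4 = 25.

25


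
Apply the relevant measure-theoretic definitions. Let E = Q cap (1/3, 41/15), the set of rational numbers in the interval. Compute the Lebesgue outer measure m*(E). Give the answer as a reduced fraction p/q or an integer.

E = Q cap (1/3, 41/15) is a subset of Q, which is countable. Enumerate Q = {q_1, q_2, ...}; for any eps > 0, cover q_k by the open interval (q_k - eps/2^(k+1), q_k + eps/2^(k+1)), of length eps/2^k. The total cover length is sum_{k>=1} eps/2^k = eps. Hence m*(E) <= m*(Q) <= eps for every eps > 0, and since outer measure is non-negative, m*(E) = 0.

0


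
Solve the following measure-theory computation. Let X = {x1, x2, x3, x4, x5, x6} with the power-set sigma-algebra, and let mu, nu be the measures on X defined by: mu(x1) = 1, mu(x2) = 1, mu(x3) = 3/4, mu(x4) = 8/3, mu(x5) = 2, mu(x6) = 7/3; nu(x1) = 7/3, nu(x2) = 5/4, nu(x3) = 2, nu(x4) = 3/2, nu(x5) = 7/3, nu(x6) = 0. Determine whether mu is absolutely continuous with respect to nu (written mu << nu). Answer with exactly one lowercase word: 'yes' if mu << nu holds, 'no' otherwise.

mu << nu means: every nu-null measurable set is also mu-null; equivalently, for every atom x, if nu({x}) = 0 then mu({x}) = 0.
Checking each atom:
  x1: nu = 7/3 > 0 -> no constraint.
  x2: nu = 5/4 > 0 -> no constraint.
  x3: nu = 2 > 0 -> no constraint.
  x4: nu = 3/2 > 0 -> no constraint.
  x5: nu = 7/3 > 0 -> no constraint.
  x6: nu = 0, mu = 7/3 > 0 -> violates mu << nu.
The atom(s) x6 violate the condition (nu = 0 but mu > 0). Therefore mu is NOT absolutely continuous w.r.t. nu.

no


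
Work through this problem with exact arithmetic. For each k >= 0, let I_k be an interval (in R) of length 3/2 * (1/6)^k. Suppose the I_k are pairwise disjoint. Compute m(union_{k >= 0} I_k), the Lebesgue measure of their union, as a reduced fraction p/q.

By countable additivity of the Lebesgue measure on pairwise disjoint measurable sets,
  m(union_{k >= 0} I_k) = sum_{k >= 0} m(I_k) = sum_{k >= 0} a * r^k,
  with a = 3/2 and r = 1/6.
Since 0 < r = 1/6 < 1, the geometric series converges:
  sum_{k >= 0} a * r^k = a / (1 - r).
  = 3/2 / (1 - 1/6)
  = 3/2 / (5/6)
  = 9/5.

9/5
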